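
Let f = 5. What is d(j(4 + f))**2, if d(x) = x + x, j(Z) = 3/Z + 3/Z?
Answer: 16/9 ≈ 1.7778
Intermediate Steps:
j(Z) = 6/Z
d(x) = 2*x
d(j(4 + f))**2 = (2*(6/(4 + 5)))**2 = (2*(6/9))**2 = (2*(6*(1/9)))**2 = (2*(2/3))**2 = (4/3)**2 = 16/9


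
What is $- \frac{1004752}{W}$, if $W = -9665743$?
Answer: $\frac{1004752}{9665743} \approx 0.10395$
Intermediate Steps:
$- \frac{1004752}{W} = - \frac{1004752}{-9665743} = \left(-1004752\right) \left(- \frac{1}{9665743}\right) = \frac{1004752}{9665743}$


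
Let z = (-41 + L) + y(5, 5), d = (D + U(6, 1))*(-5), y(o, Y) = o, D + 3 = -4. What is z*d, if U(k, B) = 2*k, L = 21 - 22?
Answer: 925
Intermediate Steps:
D = -7 (D = -3 - 4 = -7)
L = -1
d = -25 (d = (-7 + 2*6)*(-5) = (-7 + 12)*(-5) = 5*(-5) = -25)
z = -37 (z = (-41 - 1) + 5 = -42 + 5 = -37)
z*d = -37*(-25) = 925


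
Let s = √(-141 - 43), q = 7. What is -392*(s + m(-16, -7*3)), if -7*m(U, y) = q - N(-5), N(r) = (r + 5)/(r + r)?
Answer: 392 - 784*I*√46 ≈ 392.0 - 5317.3*I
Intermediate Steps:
N(r) = (5 + r)/(2*r) (N(r) = (5 + r)/((2*r)) = (5 + r)*(1/(2*r)) = (5 + r)/(2*r))
m(U, y) = -1 (m(U, y) = -(7 - (5 - 5)/(2*(-5)))/7 = -(7 - (-1)*0/(2*5))/7 = -(7 - 1*0)/7 = -(7 + 0)/7 = -⅐*7 = -1)
s = 2*I*√46 (s = √(-184) = 2*I*√46 ≈ 13.565*I)
-392*(s + m(-16, -7*3)) = -392*(2*I*√46 - 1) = -392*(-1 + 2*I*√46) = 392 - 784*I*√46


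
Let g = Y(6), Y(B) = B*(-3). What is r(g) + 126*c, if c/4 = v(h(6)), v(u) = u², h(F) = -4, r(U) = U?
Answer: 8046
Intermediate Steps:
Y(B) = -3*B
g = -18 (g = -3*6 = -18)
c = 64 (c = 4*(-4)² = 4*16 = 64)
r(g) + 126*c = -18 + 126*64 = -18 + 8064 = 8046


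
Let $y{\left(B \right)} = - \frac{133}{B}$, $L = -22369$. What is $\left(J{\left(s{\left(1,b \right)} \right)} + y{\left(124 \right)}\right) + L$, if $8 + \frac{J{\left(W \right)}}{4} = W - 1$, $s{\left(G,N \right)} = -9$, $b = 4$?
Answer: $- \frac{2782817}{124} \approx -22442.0$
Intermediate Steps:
$J{\left(W \right)} = -36 + 4 W$ ($J{\left(W \right)} = -32 + 4 \left(W - 1\right) = -32 + 4 \left(-1 + W\right) = -32 + \left(-4 + 4 W\right) = -36 + 4 W$)
$\left(J{\left(s{\left(1,b \right)} \right)} + y{\left(124 \right)}\right) + L = \left(\left(-36 + 4 \left(-9\right)\right) - \frac{133}{124}\right) - 22369 = \left(\left(-36 - 36\right) - \frac{133}{124}\right) - 22369 = \left(-72 - \frac{133}{124}\right) - 22369 = - \frac{9061}{124} - 22369 = - \frac{2782817}{124}$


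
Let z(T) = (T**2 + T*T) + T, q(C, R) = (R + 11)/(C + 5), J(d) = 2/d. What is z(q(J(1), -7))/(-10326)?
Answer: -10/84329 ≈ -0.00011858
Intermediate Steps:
q(C, R) = (11 + R)/(5 + C)
z(T) = T + 2*T**2 (z(T) = (T**2 + T**2) + T = 2*T**2 + T = T + 2*T**2)
z(q(J(1), -7))/(-10326) = (((11 - 7)/(5 + 2/1))*(1 + 2*((11 - 7)/(5 + 2/1))))/(-10326) = ((4/(5 + 2*1))*(1 + 2*(4/(5 + 2*1))))*(-1/10326) = ((4/(5 + 2))*(1 + 2*(4/(5 + 2))))*(-1/10326) = ((4/7)*(1 + 2*(4/7)))*(-1/10326) = (((1/7)*4)*(1 + 2*((1/7)*4)))*(-1/10326) = (4*(1 + 2*(4/7))/7)*(-1/10326) = (4*(1 + 8/7)/7)*(-1/10326) = ((4/7)*(15/7))*(-1/10326) = (60/49)*(-1/10326) = -10/84329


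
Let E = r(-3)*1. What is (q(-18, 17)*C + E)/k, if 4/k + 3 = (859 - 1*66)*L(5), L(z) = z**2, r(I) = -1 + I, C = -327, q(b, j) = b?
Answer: 29148251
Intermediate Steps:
E = -4 (E = (-1 - 3)*1 = -4*1 = -4)
k = 2/9911 (k = 4/(-3 + (859 - 1*66)*5**2) = 4/(-3 + (859 - 66)*25) = 4/(-3 + 793*25) = 4/(-3 + 19825) = 4/19822 = 4*(1/19822) = 2/9911 ≈ 0.00020180)
(q(-18, 17)*C + E)/k = (-18*(-327) - 4)/(2/9911) = (5886 - 4)*(9911/2) = 5882*(9911/2) = 29148251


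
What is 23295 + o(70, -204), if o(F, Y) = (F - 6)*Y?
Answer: 10239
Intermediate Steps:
o(F, Y) = Y*(-6 + F) (o(F, Y) = (-6 + F)*Y = Y*(-6 + F))
23295 + o(70, -204) = 23295 - 204*(-6 + 70) = 23295 - 204*64 = 23295 - 13056 = 10239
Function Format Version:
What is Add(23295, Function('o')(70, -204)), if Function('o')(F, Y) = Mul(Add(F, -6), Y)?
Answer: 10239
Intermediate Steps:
Function('o')(F, Y) = Mul(Y, Add(-6, F)) (Function('o')(F, Y) = Mul(Add(-6, F), Y) = Mul(Y, Add(-6, F)))
Add(23295, Function('o')(70, -204)) = Add(23295, Mul(-204, Add(-6, 70))) = Add(23295, Mul(-204, 64)) = Add(23295, -13056) = 10239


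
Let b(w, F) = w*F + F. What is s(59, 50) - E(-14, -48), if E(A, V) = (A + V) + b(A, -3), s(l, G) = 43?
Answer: 66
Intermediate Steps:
b(w, F) = F + F*w (b(w, F) = F*w + F = F + F*w)
E(A, V) = -3 + V - 2*A (E(A, V) = (A + V) - 3*(1 + A) = (A + V) + (-3 - 3*A) = -3 + V - 2*A)
s(59, 50) - E(-14, -48) = 43 - (-3 - 48 - 2*(-14)) = 43 - (-3 - 48 + 28) = 43 - 1*(-23) = 43 + 23 = 66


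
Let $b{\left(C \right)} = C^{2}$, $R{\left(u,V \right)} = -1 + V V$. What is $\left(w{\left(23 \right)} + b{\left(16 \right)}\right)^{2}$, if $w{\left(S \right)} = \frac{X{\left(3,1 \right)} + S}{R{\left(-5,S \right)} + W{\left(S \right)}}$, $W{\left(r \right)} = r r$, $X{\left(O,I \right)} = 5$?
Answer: $\frac{1494595600}{22801} \approx 65550.0$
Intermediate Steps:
$R{\left(u,V \right)} = -1 + V^{2}$
$W{\left(r \right)} = r^{2}$
$w{\left(S \right)} = \frac{5 + S}{-1 + 2 S^{2}}$ ($w{\left(S \right)} = \frac{5 + S}{\left(-1 + S^{2}\right) + S^{2}} = \frac{5 + S}{-1 + 2 S^{2}}$)
$\left(w{\left(23 \right)} + b{\left(16 \right)}\right)^{2} = \left(\frac{5 + 23}{-1 + 2 \cdot 23^{2}} + 16^{2}\right)^{2} = \left(\frac{1}{-1 + 2 \cdot 529} \cdot 28 + 256\right)^{2} = \left(\frac{1}{-1 + 1058} \cdot 28 + 256\right)^{2} = \left(\frac{1}{1057} \cdot 28 + 256\right)^{2} = \left(\frac{4}{151} + 256\right)^{2} = \left(\frac{38660}{151}\right)^{2} = \frac{1494595600}{22801}$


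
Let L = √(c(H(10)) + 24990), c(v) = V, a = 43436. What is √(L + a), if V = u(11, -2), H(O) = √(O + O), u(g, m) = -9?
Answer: √(43436 + √24981) ≈ 208.79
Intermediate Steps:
H(O) = √2*√O (H(O) = √(2*O) = √2*√O)
V = -9
c(v) = -9
L = √24981 (L = √(-9 + 24990) = √24981 ≈ 158.05)
√(L + a) = √(√24981 + 43436) = √(43436 + √24981)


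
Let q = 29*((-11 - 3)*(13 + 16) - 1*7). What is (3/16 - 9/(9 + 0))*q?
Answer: 155701/16 ≈ 9731.3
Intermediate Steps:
q = -11977 (q = 29*(-14*29 - 7) = 29*(-406 - 7) = 29*(-413) = -11977)
(3/16 - 9/(9 + 0))*q = (3/16 - 9/(9 + 0))*(-11977) = (3*(1/16) - 9/9)*(-11977) = (3/16 - 9*⅑)*(-11977) = (3/16 - 1)*(-11977) = -13/16*(-11977) = 155701/16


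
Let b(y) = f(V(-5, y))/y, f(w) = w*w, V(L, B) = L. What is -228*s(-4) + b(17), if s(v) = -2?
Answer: 7777/17 ≈ 457.47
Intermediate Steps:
f(w) = w²
b(y) = 25/y (b(y) = (-5)²/y = 25/y)
-228*s(-4) + b(17) = -228*(-2) + 25/17 = 456 + 25*(1/17) = 456 + 25/17 = 7777/17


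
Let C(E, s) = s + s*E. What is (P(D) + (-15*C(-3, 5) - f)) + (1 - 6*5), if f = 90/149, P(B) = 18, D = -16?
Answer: 20621/149 ≈ 138.40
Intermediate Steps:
C(E, s) = s + E*s
f = 90/149 (f = 90*(1/149) = 90/149 ≈ 0.60403)
(P(D) + (-15*C(-3, 5) - f)) + (1 - 6*5) = (18 + (-75*(1 - 3) - 1*90/149)) + (1 - 6*5) = (18 + (-75*(-2) - 90/149)) + (1 - 30) = (18 + (-15*(-10) - 90/149)) - 29 = (18 + (150 - 90/149)) - 29 = (18 + 22260/149) - 29 = 24942/149 - 29 = 20621/149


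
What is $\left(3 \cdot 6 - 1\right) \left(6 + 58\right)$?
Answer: $1088$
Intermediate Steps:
$\left(3 \cdot 6 - 1\right) \left(6 + 58\right) = \left(18 - 1\right) 64 = 17 \cdot 64 = 1088$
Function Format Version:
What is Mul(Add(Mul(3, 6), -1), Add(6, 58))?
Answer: 1088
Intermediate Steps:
Mul(Add(Mul(3, 6), -1), Add(6, 58)) = Mul(Add(18, -1), 64) = Mul(17, 64) = 1088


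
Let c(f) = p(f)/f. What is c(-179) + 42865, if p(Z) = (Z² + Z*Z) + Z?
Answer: 42508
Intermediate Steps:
p(Z) = Z + 2*Z² (p(Z) = (Z² + Z²) + Z = 2*Z² + Z = Z + 2*Z²)
c(f) = 1 + 2*f (c(f) = (f*(1 + 2*f))/f = 1 + 2*f)
c(-179) + 42865 = (1 + 2*(-179)) + 42865 = (1 - 358) + 42865 = -357 + 42865 = 42508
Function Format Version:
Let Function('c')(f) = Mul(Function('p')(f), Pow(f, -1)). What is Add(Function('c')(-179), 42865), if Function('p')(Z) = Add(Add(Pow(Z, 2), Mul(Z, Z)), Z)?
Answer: 42508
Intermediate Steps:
Function('p')(Z) = Add(Z, Mul(2, Pow(Z, 2))) (Function('p')(Z) = Add(Add(Pow(Z, 2), Pow(Z, 2)), Z) = Add(Mul(2, Pow(Z, 2)), Z) = Add(Z, Mul(2, Pow(Z, 2))))
Function('c')(f) = Add(1, Mul(2, f)) (Function('c')(f) = Mul(Mul(f, Add(1, Mul(2, f))), Pow(f, -1)) = Add(1, Mul(2, f)))
Add(Function('c')(-179), 42865) = Add(Add(1, Mul(2, -179)), 42865) = Add(Add(1, -358), 42865) = Add(-357, 42865) = 42508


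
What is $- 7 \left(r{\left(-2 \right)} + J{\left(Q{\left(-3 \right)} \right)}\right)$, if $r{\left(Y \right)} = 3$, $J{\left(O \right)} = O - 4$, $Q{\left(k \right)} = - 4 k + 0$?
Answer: $-77$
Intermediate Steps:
$Q{\left(k \right)} = - 4 k$
$J{\left(O \right)} = -4 + O$ ($J{\left(O \right)} = O - 4 = -4 + O$)
$- 7 \left(r{\left(-2 \right)} + J{\left(Q{\left(-3 \right)} \right)}\right) = - 7 \left(3 - -8\right) = - 7 \left(3 + \left(-4 + 12\right)\right) = - 7 \left(3 + 8\right) = \left(-7\right) 11 = -77$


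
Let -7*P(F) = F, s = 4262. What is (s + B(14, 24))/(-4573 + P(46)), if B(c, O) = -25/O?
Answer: -715841/769368 ≈ -0.93043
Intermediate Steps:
P(F) = -F/7
(s + B(14, 24))/(-4573 + P(46)) = (4262 - 25/24)/(-4573 - ⅐*46) = (4262 - 25*1/24)/(-4573 - 46/7) = (4262 - 25/24)/(-32057/7) = (102263/24)*(-7/32057) = -715841/769368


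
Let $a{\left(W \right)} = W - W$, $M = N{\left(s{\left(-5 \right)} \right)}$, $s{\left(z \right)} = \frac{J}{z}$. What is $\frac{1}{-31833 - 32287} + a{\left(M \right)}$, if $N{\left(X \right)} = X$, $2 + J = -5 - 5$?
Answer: $- \frac{1}{64120} \approx -1.5596 \cdot 10^{-5}$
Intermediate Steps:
$J = -12$ ($J = -2 - 10 = -12$)
$s{\left(z \right)} = - \frac{12}{z}$
$M = \frac{12}{5}$ ($M = - \frac{12}{-5} = \left(-12\right) \left(- \frac{1}{5}\right) = \frac{12}{5} \approx 2.4$)
$a{\left(W \right)} = 0$
$\frac{1}{-31833 - 32287} + a{\left(M \right)} = \frac{1}{-31833 - 32287} + 0 = \frac{1}{-64120} + 0 = - \frac{1}{64120} + 0 = - \frac{1}{64120}$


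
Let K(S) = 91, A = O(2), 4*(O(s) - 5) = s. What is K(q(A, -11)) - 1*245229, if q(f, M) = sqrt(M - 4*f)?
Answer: -245138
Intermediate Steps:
O(s) = 5 + s/4
A = 11/2 (A = 5 + (1/4)*2 = 5 + 1/2 = 11/2 ≈ 5.5000)
K(q(A, -11)) - 1*245229 = 91 - 1*245229 = 91 - 245229 = -245138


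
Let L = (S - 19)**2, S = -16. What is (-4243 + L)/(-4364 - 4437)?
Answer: 3018/8801 ≈ 0.34292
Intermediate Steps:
L = 1225 (L = (-16 - 19)**2 = (-35)**2 = 1225)
(-4243 + L)/(-4364 - 4437) = (-4243 + 1225)/(-4364 - 4437) = -3018/(-8801) = -3018*(-1/8801) = 3018/8801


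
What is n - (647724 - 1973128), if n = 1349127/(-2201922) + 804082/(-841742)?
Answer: 136475968889653181/102969457118 ≈ 1.3254e+6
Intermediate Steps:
n = -161452372491/102969457118 (n = 1349127*(-1/2201922) + 804082*(-1/841742) = -149903/244658 - 402041/420871 = -161452372491/102969457118 ≈ -1.5680)
n - (647724 - 1973128) = -161452372491/102969457118 - (647724 - 1973128) = -161452372491/102969457118 - 1*(-1325404) = -161452372491/102969457118 + 1325404 = 136475968889653181/102969457118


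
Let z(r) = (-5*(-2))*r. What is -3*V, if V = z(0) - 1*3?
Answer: 9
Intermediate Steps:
z(r) = 10*r
V = -3 (V = 10*0 - 1*3 = 0 - 3 = -3)
-3*V = -3*(-3) = 9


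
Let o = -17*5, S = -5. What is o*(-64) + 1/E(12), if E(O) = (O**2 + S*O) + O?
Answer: 522241/96 ≈ 5440.0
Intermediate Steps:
o = -85
E(O) = O**2 - 4*O (E(O) = (O**2 - 5*O) + O = O**2 - 4*O)
o*(-64) + 1/E(12) = -85*(-64) + 1/(12*(-4 + 12)) = 5440 + 1/(12*8) = 5440 + 1/96 = 522241/96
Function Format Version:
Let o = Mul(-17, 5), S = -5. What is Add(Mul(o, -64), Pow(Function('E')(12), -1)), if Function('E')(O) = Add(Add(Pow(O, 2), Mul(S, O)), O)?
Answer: Rational(522241, 96) ≈ 5440.0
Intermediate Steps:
o = -85
Function('E')(O) = Add(Pow(O, 2), Mul(-4, O)) (Function('E')(O) = Add(Add(Pow(O, 2), Mul(-5, O)), O) = Add(Pow(O, 2), Mul(-4, O)))
Add(Mul(o, -64), Pow(Function('E')(12), -1)) = Add(Mul(-85, -64), Pow(Mul(12, Add(-4, 12)), -1)) = Add(5440, Pow(Mul(12, 8), -1)) = Add(5440, Pow(96, -1)) = Add(5440, Rational(1, 96)) = Rational(522241, 96)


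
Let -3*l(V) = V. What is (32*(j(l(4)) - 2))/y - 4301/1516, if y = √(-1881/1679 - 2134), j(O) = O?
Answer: -4301/1516 + 320*I*√49743733/977691 ≈ -2.8371 + 2.3084*I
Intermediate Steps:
l(V) = -V/3
y = 11*I*√49743733/1679 (y = √(-1881*1/1679 - 2134) = √(-1881/1679 - 2134) = √(-3584867/1679) = 11*I*√49743733/1679 ≈ 46.207*I)
(32*(j(l(4)) - 2))/y - 4301/1516 = (32*(-⅓*4 - 2))/((11*I*√49743733/1679)) - 4301/1516 = (32*(-4/3 - 2))*(-I*√49743733/325897) - 4301*1/1516 = (32*(-10/3))*(-I*√49743733/325897) - 4301/1516 = -(-320)*I*√49743733/977691 - 4301/1516 = 320*I*√49743733/977691 - 4301/1516 = -4301/1516 + 320*I*√49743733/977691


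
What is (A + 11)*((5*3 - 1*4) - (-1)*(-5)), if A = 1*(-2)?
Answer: 54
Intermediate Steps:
A = -2
(A + 11)*((5*3 - 1*4) - (-1)*(-5)) = (-2 + 11)*((5*3 - 1*4) - (-1)*(-5)) = 9*((15 - 4) - 1*5) = 9*(11 - 5) = 9*6 = 54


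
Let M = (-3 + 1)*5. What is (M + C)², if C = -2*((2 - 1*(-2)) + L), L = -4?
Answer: 100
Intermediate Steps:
M = -10 (M = -2*5 = -10)
C = 0 (C = -2*((2 - 1*(-2)) - 4) = -2*((2 + 2) - 4) = -2*(4 - 4) = -2*0 = 0)
(M + C)² = (-10 + 0)² = (-10)² = 100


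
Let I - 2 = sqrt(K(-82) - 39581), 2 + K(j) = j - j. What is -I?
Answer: -2 - I*sqrt(39583) ≈ -2.0 - 198.95*I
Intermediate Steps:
K(j) = -2 (K(j) = -2 + (j - j) = -2 + 0 = -2)
I = 2 + I*sqrt(39583) (I = 2 + sqrt(-2 - 39581) = 2 + sqrt(-39583) = 2 + I*sqrt(39583) ≈ 2.0 + 198.95*I)
-I = -(2 + I*sqrt(39583)) = -2 - I*sqrt(39583)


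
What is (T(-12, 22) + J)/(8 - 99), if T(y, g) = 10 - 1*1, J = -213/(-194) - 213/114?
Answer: -15167/167713 ≈ -0.090434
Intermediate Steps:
J = -1420/1843 (J = -213*(-1/194) - 213*1/114 = 213/194 - 71/38 = -1420/1843 ≈ -0.77048)
T(y, g) = 9 (T(y, g) = 10 - 1 = 9)
(T(-12, 22) + J)/(8 - 99) = (9 - 1420/1843)/(8 - 99) = (15167/1843)/(-91) = (15167/1843)*(-1/91) = -15167/167713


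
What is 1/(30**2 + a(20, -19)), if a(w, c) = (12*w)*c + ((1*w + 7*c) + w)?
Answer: -1/3753 ≈ -0.00026645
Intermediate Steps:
a(w, c) = 2*w + 7*c + 12*c*w (a(w, c) = 12*c*w + ((w + 7*c) + w) = 12*c*w + (2*w + 7*c) = 2*w + 7*c + 12*c*w)
1/(30**2 + a(20, -19)) = 1/(30**2 + (2*20 + 7*(-19) + 12*(-19)*20)) = 1/(900 + (40 - 133 - 4560)) = 1/(900 - 4653) = 1/(-3753) = -1/3753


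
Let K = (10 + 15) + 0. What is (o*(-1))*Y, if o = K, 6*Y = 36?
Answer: -150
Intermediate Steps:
Y = 6 (Y = (⅙)*36 = 6)
K = 25 (K = 25 + 0 = 25)
o = 25
(o*(-1))*Y = (25*(-1))*6 = -25*6 = -150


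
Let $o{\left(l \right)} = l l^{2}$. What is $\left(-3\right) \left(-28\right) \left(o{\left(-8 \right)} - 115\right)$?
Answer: $-52668$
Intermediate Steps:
$o{\left(l \right)} = l^{3}$
$\left(-3\right) \left(-28\right) \left(o{\left(-8 \right)} - 115\right) = \left(-3\right) \left(-28\right) \left(\left(-8\right)^{3} - 115\right) = 84 \left(-512 - 115\right) = 84 \left(-627\right) = -52668$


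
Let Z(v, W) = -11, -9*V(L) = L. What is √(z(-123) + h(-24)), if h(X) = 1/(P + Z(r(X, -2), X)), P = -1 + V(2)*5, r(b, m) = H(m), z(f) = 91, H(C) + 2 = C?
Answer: √1266022/118 ≈ 9.5354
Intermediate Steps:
H(C) = -2 + C
r(b, m) = -2 + m
V(L) = -L/9
P = -19/9 (P = -1 - ⅑*2*5 = -1 - 2/9*5 = -1 - 10/9 = -19/9 ≈ -2.1111)
h(X) = -9/118 (h(X) = 1/(-19/9 - 11) = 1/(-118/9) = -9/118)
√(z(-123) + h(-24)) = √(91 - 9/118) = √(10729/118) = √1266022/118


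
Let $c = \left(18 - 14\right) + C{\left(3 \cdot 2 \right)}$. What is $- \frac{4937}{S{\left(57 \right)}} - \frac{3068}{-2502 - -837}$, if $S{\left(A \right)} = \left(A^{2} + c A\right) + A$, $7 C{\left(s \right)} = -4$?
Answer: $\frac{1177063}{2720610} \approx 0.43265$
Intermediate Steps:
$C{\left(s \right)} = - \frac{4}{7}$ ($C{\left(s \right)} = \frac{1}{7} \left(-4\right) = - \frac{4}{7}$)
$c = \frac{24}{7}$ ($c = \left(18 - 14\right) - \frac{4}{7} = 4 - \frac{4}{7} = \frac{24}{7} \approx 3.4286$)
$S{\left(A \right)} = A^{2} + \frac{31 A}{7}$ ($S{\left(A \right)} = \left(A^{2} + \frac{24 A}{7}\right) + A = A^{2} + \frac{31 A}{7}$)
$- \frac{4937}{S{\left(57 \right)}} - \frac{3068}{-2502 - -837} = - \frac{4937}{\frac{1}{7} \cdot 57 \left(31 + 7 \cdot 57\right)} - \frac{3068}{-2502 - -837} = - \frac{4937}{\frac{1}{7} \cdot 57 \left(31 + 399\right)} - \frac{3068}{-2502 + 837} = - \frac{4937}{\frac{1}{7} \cdot 57 \cdot 430} - \frac{3068}{-1665} = - \frac{4937}{\frac{24510}{7}} - - \frac{3068}{1665} = \left(-4937\right) \frac{7}{24510} + \frac{3068}{1665} = - \frac{34559}{24510} + \frac{3068}{1665} = \frac{1177063}{2720610}$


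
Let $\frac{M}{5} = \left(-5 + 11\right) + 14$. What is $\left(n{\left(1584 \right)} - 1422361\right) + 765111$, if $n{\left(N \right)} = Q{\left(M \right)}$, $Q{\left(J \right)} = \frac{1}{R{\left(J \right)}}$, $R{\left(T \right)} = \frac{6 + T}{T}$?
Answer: $- \frac{34834200}{53} \approx -6.5725 \cdot 10^{5}$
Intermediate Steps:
$R{\left(T \right)} = \frac{6 + T}{T}$
$M = 100$ ($M = 5 \left(\left(-5 + 11\right) + 14\right) = 5 \left(6 + 14\right) = 5 \cdot 20 = 100$)
$Q{\left(J \right)} = \frac{J}{6 + J}$ ($Q{\left(J \right)} = \frac{1}{\frac{1}{J} \left(6 + J\right)} = \frac{J}{6 + J}$)
$n{\left(N \right)} = \frac{50}{53}$ ($n{\left(N \right)} = \frac{100}{6 + 100} = \frac{100}{106} = 100 \cdot \frac{1}{106} = \frac{50}{53}$)
$\left(n{\left(1584 \right)} - 1422361\right) + 765111 = \left(\frac{50}{53} - 1422361\right) + 765111 = - \frac{75385083}{53} + 765111 = - \frac{34834200}{53}$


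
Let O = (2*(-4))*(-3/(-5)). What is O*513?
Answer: -12312/5 ≈ -2462.4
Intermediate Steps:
O = -24/5 (O = -(-24)*(-1)/5 = -8*⅗ = -24/5 ≈ -4.8000)
O*513 = -24/5*513 = -12312/5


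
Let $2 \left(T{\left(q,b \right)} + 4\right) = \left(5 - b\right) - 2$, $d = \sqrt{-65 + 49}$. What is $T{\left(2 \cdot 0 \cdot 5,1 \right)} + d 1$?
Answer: $-3 + 4 i \approx -3.0 + 4.0 i$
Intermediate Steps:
$d = 4 i$ ($d = \sqrt{-16} = 4 i \approx 4.0 i$)
$T{\left(q,b \right)} = - \frac{5}{2} - \frac{b}{2}$ ($T{\left(q,b \right)} = -4 + \frac{\left(5 - b\right) - 2}{2} = -4 + \frac{3 - b}{2} = -4 - \left(- \frac{3}{2} + \frac{b}{2}\right) = - \frac{5}{2} - \frac{b}{2}$)
$T{\left(2 \cdot 0 \cdot 5,1 \right)} + d 1 = \left(- \frac{5}{2} - \frac{1}{2}\right) + 4 i 1 = \left(- \frac{5}{2} - \frac{1}{2}\right) + 4 i = -3 + 4 i$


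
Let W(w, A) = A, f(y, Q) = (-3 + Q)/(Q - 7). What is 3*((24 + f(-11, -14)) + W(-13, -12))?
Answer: 269/7 ≈ 38.429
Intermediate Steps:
f(y, Q) = (-3 + Q)/(-7 + Q)
3*((24 + f(-11, -14)) + W(-13, -12)) = 3*((24 + (-3 - 14)/(-7 - 14)) - 12) = 3*((24 - 17/(-21)) - 12) = 3*((24 - 1/21*(-17)) - 12) = 3*((24 + 17/21) - 12) = 3*(521/21 - 12) = 3*(269/21) = 269/7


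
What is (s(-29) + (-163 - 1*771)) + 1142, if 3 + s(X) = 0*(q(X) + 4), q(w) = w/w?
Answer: 205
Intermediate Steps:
q(w) = 1
s(X) = -3 (s(X) = -3 + 0*(1 + 4) = -3 + 0*5 = -3 + 0 = -3)
(s(-29) + (-163 - 1*771)) + 1142 = (-3 + (-163 - 1*771)) + 1142 = (-3 + (-163 - 771)) + 1142 = (-3 - 934) + 1142 = -937 + 1142 = 205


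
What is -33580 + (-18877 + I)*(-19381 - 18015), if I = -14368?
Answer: 1243196440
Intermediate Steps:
-33580 + (-18877 + I)*(-19381 - 18015) = -33580 + (-18877 - 14368)*(-19381 - 18015) = -33580 - 33245*(-37396) = -33580 + 1243230020 = 1243196440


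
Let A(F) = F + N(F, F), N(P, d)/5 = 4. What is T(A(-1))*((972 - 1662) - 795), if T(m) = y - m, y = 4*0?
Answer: 28215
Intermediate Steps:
y = 0
N(P, d) = 20 (N(P, d) = 5*4 = 20)
A(F) = 20 + F (A(F) = F + 20 = 20 + F)
T(m) = -m (T(m) = 0 - m = -m)
T(A(-1))*((972 - 1662) - 795) = (-(20 - 1))*((972 - 1662) - 795) = (-1*19)*(-690 - 795) = -19*(-1485) = 28215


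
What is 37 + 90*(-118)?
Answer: -10583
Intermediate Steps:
37 + 90*(-118) = 37 - 10620 = -10583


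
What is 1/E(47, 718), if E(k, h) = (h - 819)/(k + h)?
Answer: -765/101 ≈ -7.5743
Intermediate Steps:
E(k, h) = (-819 + h)/(h + k)
1/E(47, 718) = 1/((-819 + 718)/(718 + 47)) = 1/(-101/765) = -765/101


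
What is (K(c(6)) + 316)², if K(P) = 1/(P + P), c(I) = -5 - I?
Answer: 48316401/484 ≈ 99827.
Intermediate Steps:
K(P) = 1/(2*P)
(K(c(6)) + 316)² = (1/(2*(-5 - 1*6)) + 316)² = (1/(2*(-5 - 6)) + 316)² = ((½)/(-11) + 316)² = ((½)*(-1/11) + 316)² = (-1/22 + 316)² = (6951/22)² = 48316401/484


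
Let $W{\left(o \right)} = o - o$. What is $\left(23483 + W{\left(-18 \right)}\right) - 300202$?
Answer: $-276719$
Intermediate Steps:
$W{\left(o \right)} = 0$
$\left(23483 + W{\left(-18 \right)}\right) - 300202 = \left(23483 + 0\right) - 300202 = 23483 - 300202 = -276719$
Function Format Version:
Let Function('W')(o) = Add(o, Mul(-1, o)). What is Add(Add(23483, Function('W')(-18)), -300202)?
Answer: -276719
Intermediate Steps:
Function('W')(o) = 0
Add(Add(23483, Function('W')(-18)), -300202) = Add(Add(23483, 0), -300202) = Add(23483, -300202) = -276719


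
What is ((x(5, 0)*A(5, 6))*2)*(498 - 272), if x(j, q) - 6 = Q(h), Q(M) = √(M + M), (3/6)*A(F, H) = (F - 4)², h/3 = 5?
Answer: 5424 + 904*√30 ≈ 10375.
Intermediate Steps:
h = 15 (h = 3*5 = 15)
A(F, H) = 2*(-4 + F)² (A(F, H) = 2*(F - 4)² = 2*(-4 + F)²)
Q(M) = √2*√M (Q(M) = √(2*M) = √2*√M)
x(j, q) = 6 + √30 (x(j, q) = 6 + √2*√15 = 6 + √30)
((x(5, 0)*A(5, 6))*2)*(498 - 272) = (((6 + √30)*(2*(-4 + 5)²))*2)*(498 - 272) = (((6 + √30)*(2*1²))*2)*226 = (((6 + √30)*(2*1))*2)*226 = (((6 + √30)*2)*2)*226 = ((12 + 2*√30)*2)*226 = (24 + 4*√30)*226 = 5424 + 904*√30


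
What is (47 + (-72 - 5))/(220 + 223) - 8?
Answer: -3574/443 ≈ -8.0677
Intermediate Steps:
(47 + (-72 - 5))/(220 + 223) - 8 = (47 - 77)/443 - 8 = -30*1/443 - 8 = -30/443 - 8 = -3574/443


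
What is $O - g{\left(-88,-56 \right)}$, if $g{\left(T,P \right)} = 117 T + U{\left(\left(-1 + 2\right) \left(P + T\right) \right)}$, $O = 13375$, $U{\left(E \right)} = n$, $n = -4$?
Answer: $23675$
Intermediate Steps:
$U{\left(E \right)} = -4$
$g{\left(T,P \right)} = -4 + 117 T$ ($g{\left(T,P \right)} = 117 T - 4 = -4 + 117 T$)
$O - g{\left(-88,-56 \right)} = 13375 - \left(-4 + 117 \left(-88\right)\right) = 13375 - \left(-4 - 10296\right) = 13375 - -10300 = 13375 + 10300 = 23675$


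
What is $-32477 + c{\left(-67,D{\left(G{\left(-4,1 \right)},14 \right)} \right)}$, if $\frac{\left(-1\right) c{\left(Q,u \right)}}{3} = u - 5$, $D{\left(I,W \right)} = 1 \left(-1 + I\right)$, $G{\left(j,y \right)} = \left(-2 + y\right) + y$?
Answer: $-32459$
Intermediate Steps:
$G{\left(j,y \right)} = -2 + 2 y$
$D{\left(I,W \right)} = -1 + I$
$c{\left(Q,u \right)} = 15 - 3 u$ ($c{\left(Q,u \right)} = - 3 \left(u - 5\right) = - 3 \left(-5 + u\right) = 15 - 3 u$)
$-32477 + c{\left(-67,D{\left(G{\left(-4,1 \right)},14 \right)} \right)} = -32477 + \left(15 - 3 \left(-1 + \left(-2 + 2 \cdot 1\right)\right)\right) = -32477 + \left(15 - 3 \left(-1 + \left(-2 + 2\right)\right)\right) = -32477 + \left(15 - 3 \left(-1 + 0\right)\right) = -32477 + \left(15 - -3\right) = -32477 + \left(15 + 3\right) = -32477 + 18 = -32459$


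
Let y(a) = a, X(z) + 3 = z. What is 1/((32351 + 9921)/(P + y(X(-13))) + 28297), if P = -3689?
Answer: 3705/104798113 ≈ 3.5354e-5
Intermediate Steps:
X(z) = -3 + z
1/((32351 + 9921)/(P + y(X(-13))) + 28297) = 1/((32351 + 9921)/(-3689 + (-3 - 13)) + 28297) = 1/(42272/(-3689 - 16) + 28297) = 1/(42272/(-3705) + 28297) = 1/(42272*(-1/3705) + 28297) = 1/(-42272/3705 + 28297) = 1/(104798113/3705) = 3705/104798113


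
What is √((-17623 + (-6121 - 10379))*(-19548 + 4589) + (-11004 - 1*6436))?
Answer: √510428517 ≈ 22593.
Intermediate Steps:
√((-17623 + (-6121 - 10379))*(-19548 + 4589) + (-11004 - 1*6436)) = √((-17623 - 16500)*(-14959) + (-11004 - 6436)) = √(-34123*(-14959) - 17440) = √(510445957 - 17440) = √510428517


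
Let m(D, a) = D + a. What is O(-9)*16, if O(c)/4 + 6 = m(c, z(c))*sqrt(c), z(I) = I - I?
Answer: -384 - 1728*I ≈ -384.0 - 1728.0*I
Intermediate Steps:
z(I) = 0
O(c) = -24 + 4*c**(3/2) (O(c) = -24 + 4*((c + 0)*sqrt(c)) = -24 + 4*(c*sqrt(c)) = -24 + 4*c**(3/2))
O(-9)*16 = (-24 + 4*(-9)**(3/2))*16 = (-24 + 4*(-27*I))*16 = (-24 - 108*I)*16 = -384 - 1728*I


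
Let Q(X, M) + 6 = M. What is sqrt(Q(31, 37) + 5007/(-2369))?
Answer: 4*sqrt(10132213)/2369 ≈ 5.3746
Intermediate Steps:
Q(X, M) = -6 + M
sqrt(Q(31, 37) + 5007/(-2369)) = sqrt((-6 + 37) + 5007/(-2369)) = sqrt(31 + 5007*(-1/2369)) = sqrt(31 - 5007/2369) = sqrt(68432/2369) = 4*sqrt(10132213)/2369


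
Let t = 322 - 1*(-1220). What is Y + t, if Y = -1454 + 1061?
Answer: 1149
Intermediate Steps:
Y = -393
t = 1542 (t = 322 + 1220 = 1542)
Y + t = -393 + 1542 = 1149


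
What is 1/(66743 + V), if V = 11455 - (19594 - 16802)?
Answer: 1/75406 ≈ 1.3262e-5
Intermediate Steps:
V = 8663 (V = 11455 - 1*2792 = 11455 - 2792 = 8663)
1/(66743 + V) = 1/(66743 + 8663) = 1/75406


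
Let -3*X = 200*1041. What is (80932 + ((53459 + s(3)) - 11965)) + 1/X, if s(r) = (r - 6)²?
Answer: 8496988999/69400 ≈ 1.2244e+5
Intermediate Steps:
X = -69400 (X = -200*1041/3 = -⅓*208200 = -69400)
s(r) = (-6 + r)²
(80932 + ((53459 + s(3)) - 11965)) + 1/X = (80932 + ((53459 + (-6 + 3)²) - 11965)) + 1/(-69400) = (80932 + ((53459 + (-3)²) - 11965)) - 1/69400 = (80932 + ((53459 + 9) - 11965)) - 1/69400 = (80932 + (53468 - 11965)) - 1/69400 = (80932 + 41503) - 1/69400 = 122435 - 1/69400 = 8496988999/69400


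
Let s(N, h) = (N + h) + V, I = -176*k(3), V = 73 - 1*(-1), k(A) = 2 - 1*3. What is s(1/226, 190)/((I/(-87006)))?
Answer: -2595606495/19888 ≈ -1.3051e+5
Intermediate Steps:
k(A) = -1 (k(A) = 2 - 3 = -1)
V = 74 (V = 73 + 1 = 74)
I = 176 (I = -176*(-1) = -8*(-22) = 176)
s(N, h) = 74 + N + h (s(N, h) = (N + h) + 74 = 74 + N + h)
s(1/226, 190)/((I/(-87006))) = (74 + 1/226 + 190)/((176/(-87006))) = (74 + 1/226 + 190)/((176*(-1/87006))) = 59665/(226*(-88/43503)) = (59665/226)*(-43503/88) = -2595606495/19888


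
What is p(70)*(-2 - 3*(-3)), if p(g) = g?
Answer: 490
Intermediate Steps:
p(70)*(-2 - 3*(-3)) = 70*(-2 - 3*(-3)) = 70*(-2 + 9) = 70*7 = 490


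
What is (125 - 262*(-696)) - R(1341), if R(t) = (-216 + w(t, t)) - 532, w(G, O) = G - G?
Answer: 183225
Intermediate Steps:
w(G, O) = 0
R(t) = -748 (R(t) = (-216 + 0) - 532 = -216 - 532 = -748)
(125 - 262*(-696)) - R(1341) = (125 - 262*(-696)) - 1*(-748) = (125 + 182352) + 748 = 182477 + 748 = 183225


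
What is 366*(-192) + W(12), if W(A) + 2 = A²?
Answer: -70130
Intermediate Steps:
W(A) = -2 + A²
366*(-192) + W(12) = 366*(-192) + (-2 + 12²) = -70272 + (-2 + 144) = -70272 + 142 = -70130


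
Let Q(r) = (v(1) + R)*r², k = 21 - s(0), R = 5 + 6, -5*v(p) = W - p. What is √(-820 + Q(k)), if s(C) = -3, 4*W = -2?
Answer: 2*√35555/5 ≈ 75.424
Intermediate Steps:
W = -½ (W = (¼)*(-2) = -½ ≈ -0.50000)
v(p) = ⅒ + p/5 (v(p) = -(-½ - p)/5 = ⅒ + p/5)
R = 11
k = 24 (k = 21 - 1*(-3) = 21 + 3 = 24)
Q(r) = 113*r²/10 (Q(r) = ((⅒ + (⅕)*1) + 11)*r² = ((⅒ + ⅕) + 11)*r² = (3/10 + 11)*r² = 113*r²/10)
√(-820 + Q(k)) = √(-820 + (113/10)*24²) = √(-820 + (113/10)*576) = √(-820 + 32544/5) = √(28444/5) = 2*√35555/5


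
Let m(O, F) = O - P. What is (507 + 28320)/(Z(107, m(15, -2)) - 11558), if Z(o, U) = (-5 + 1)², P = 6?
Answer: -28827/11542 ≈ -2.4976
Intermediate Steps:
m(O, F) = -6 + O (m(O, F) = O - 1*6 = O - 6 = -6 + O)
Z(o, U) = 16 (Z(o, U) = (-4)² = 16)
(507 + 28320)/(Z(107, m(15, -2)) - 11558) = (507 + 28320)/(16 - 11558) = 28827/(-11542) = 28827*(-1/11542) = -28827/11542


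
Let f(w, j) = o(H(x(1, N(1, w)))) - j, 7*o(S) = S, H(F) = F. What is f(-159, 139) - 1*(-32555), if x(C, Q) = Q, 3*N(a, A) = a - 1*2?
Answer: 680735/21 ≈ 32416.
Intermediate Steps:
N(a, A) = -⅔ + a/3 (N(a, A) = (a - 1*2)/3 = (a - 2)/3 = (-2 + a)/3 = -⅔ + a/3)
o(S) = S/7
f(w, j) = -1/21 - j (f(w, j) = (-⅔ + (⅓)*1)/7 - j = (-⅔ + ⅓)/7 - j = (⅐)*(-⅓) - j = -1/21 - j)
f(-159, 139) - 1*(-32555) = (-1/21 - 1*139) - 1*(-32555) = (-1/21 - 139) + 32555 = -2920/21 + 32555 = 680735/21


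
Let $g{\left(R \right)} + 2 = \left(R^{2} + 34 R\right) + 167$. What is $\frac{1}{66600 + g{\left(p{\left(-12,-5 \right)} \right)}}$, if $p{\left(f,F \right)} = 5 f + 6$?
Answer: $\frac{1}{67845} \approx 1.4739 \cdot 10^{-5}$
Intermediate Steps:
$p{\left(f,F \right)} = 6 + 5 f$
$g{\left(R \right)} = 165 + R^{2} + 34 R$ ($g{\left(R \right)} = -2 + \left(\left(R^{2} + 34 R\right) + 167\right) = -2 + \left(167 + R^{2} + 34 R\right) = 165 + R^{2} + 34 R$)
$\frac{1}{66600 + g{\left(p{\left(-12,-5 \right)} \right)}} = \frac{1}{66600 + \left(165 + \left(6 + 5 \left(-12\right)\right)^{2} + 34 \left(6 + 5 \left(-12\right)\right)\right)} = \frac{1}{66600 + \left(165 + \left(6 - 60\right)^{2} + 34 \left(6 - 60\right)\right)} = \frac{1}{66600 + \left(165 + \left(-54\right)^{2} + 34 \left(-54\right)\right)} = \frac{1}{66600 + \left(165 + 2916 - 1836\right)} = \frac{1}{66600 + 1245} = \frac{1}{67845}$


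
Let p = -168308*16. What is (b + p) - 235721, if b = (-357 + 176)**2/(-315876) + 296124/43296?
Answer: -75857199915187/25901832 ≈ -2.9286e+6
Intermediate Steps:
b = 174469781/25901832 (b = (-181)**2*(-1/315876) + 296124*(1/43296) = 32761*(-1/315876) + 24677/3608 = -32761/315876 + 24677/3608 = 174469781/25901832 ≈ 6.7358)
p = -2692928
(b + p) - 235721 = (174469781/25901832 - 2692928) - 235721 = -69751594174315/25901832 - 235721 = -75857199915187/25901832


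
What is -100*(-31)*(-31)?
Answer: -96100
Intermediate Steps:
-100*(-31)*(-31) = 3100*(-31) = -96100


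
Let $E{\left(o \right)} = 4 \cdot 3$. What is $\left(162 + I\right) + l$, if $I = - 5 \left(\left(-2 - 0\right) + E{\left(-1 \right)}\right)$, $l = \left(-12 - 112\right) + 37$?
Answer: $25$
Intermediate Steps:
$E{\left(o \right)} = 12$
$l = -87$ ($l = -124 + 37 = -87$)
$I = -50$ ($I = - 5 \left(\left(-2 - 0\right) + 12\right) = - 5 \left(\left(-2 + 0\right) + 12\right) = - 5 \left(-2 + 12\right) = \left(-5\right) 10 = -50$)
$\left(162 + I\right) + l = \left(162 - 50\right) - 87 = 112 - 87 = 25$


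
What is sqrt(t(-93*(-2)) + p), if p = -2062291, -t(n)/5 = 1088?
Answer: I*sqrt(2067731) ≈ 1438.0*I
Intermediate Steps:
t(n) = -5440 (t(n) = -5*1088 = -5440)
sqrt(t(-93*(-2)) + p) = sqrt(-5440 - 2062291) = sqrt(-2067731) = I*sqrt(2067731)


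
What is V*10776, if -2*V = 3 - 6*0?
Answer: -16164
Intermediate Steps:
V = -3/2 (V = -(3 - 6*0)/2 = -(3 - 1*0)/2 = -(3 + 0)/2 = -1/2*3 = -3/2 ≈ -1.5000)
V*10776 = -3/2*10776 = -16164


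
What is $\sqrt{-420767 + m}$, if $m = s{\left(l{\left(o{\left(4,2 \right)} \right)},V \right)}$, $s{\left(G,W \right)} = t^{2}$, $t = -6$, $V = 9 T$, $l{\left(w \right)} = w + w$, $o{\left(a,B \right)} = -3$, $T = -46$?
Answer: $i \sqrt{420731} \approx 648.64 i$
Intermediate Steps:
$l{\left(w \right)} = 2 w$
$V = -414$ ($V = 9 \left(-46\right) = -414$)
$s{\left(G,W \right)} = 36$ ($s{\left(G,W \right)} = \left(-6\right)^{2} = 36$)
$m = 36$
$\sqrt{-420767 + m} = \sqrt{-420767 + 36} = \sqrt{-420731} = i \sqrt{420731}$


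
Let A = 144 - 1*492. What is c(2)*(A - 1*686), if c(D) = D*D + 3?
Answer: -7238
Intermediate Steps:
A = -348 (A = 144 - 492 = -348)
c(D) = 3 + D**2 (c(D) = D**2 + 3 = 3 + D**2)
c(2)*(A - 1*686) = (3 + 2**2)*(-348 - 1*686) = (3 + 4)*(-348 - 686) = 7*(-1034) = -7238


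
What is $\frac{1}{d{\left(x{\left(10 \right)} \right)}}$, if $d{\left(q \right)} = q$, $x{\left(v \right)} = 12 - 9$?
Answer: $\frac{1}{3} \approx 0.33333$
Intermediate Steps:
$x{\left(v \right)} = 3$
$\frac{1}{d{\left(x{\left(10 \right)} \right)}} = \frac{1}{3}$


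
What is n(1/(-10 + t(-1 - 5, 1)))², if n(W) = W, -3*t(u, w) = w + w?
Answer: 9/1024 ≈ 0.0087891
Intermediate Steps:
t(u, w) = -2*w/3 (t(u, w) = -(w + w)/3 = -2*w/3)
n(1/(-10 + t(-1 - 5, 1)))² = (1/(-10 - ⅔*1))² = (1/(-10 - ⅔))² = (1/(-32/3))² = (-3/32)² = 9/1024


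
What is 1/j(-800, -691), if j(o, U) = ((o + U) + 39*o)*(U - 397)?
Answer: 1/35567808 ≈ 2.8115e-8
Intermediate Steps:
j(o, U) = (-397 + U)*(U + 40*o) (j(o, U) = ((U + o) + 39*o)*(-397 + U) = (U + 40*o)*(-397 + U) = (-397 + U)*(U + 40*o))
1/j(-800, -691) = 1/((-691)² - 15880*(-800) - 397*(-691) + 40*(-691)*(-800)) = 1/(477481 + 12704000 + 274327 + 22112000) = 1/35567808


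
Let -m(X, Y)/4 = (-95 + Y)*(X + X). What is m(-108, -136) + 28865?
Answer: -170719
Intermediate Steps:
m(X, Y) = -8*X*(-95 + Y) (m(X, Y) = -4*(-95 + Y)*(X + X) = -4*(-95 + Y)*2*X = -8*X*(-95 + Y))
m(-108, -136) + 28865 = 8*(-108)*(95 - 1*(-136)) + 28865 = 8*(-108)*(95 + 136) + 28865 = 8*(-108)*231 + 28865 = -199584 + 28865 = -170719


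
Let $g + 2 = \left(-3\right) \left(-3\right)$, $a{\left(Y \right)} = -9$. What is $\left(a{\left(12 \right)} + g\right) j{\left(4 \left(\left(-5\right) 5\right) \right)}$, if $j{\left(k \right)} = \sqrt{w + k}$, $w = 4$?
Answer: $- 8 i \sqrt{6} \approx - 19.596 i$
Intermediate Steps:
$j{\left(k \right)} = \sqrt{4 + k}$
$g = 7$ ($g = -2 - -9 = -2 + 9 = 7$)
$\left(a{\left(12 \right)} + g\right) j{\left(4 \left(\left(-5\right) 5\right) \right)} = \left(-9 + 7\right) \sqrt{4 + 4 \left(\left(-5\right) 5\right)} = - 2 \sqrt{4 + 4 \left(-25\right)} = - 2 \sqrt{4 - 100} = - 2 \sqrt{-96} = - 2 \cdot 4 i \sqrt{6} = - 8 i \sqrt{6}$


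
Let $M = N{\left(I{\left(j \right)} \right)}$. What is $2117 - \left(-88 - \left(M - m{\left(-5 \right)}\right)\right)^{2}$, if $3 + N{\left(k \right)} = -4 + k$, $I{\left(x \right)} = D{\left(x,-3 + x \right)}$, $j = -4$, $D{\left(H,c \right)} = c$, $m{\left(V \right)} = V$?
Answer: $-4124$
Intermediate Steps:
$I{\left(x \right)} = -3 + x$
$N{\left(k \right)} = -7 + k$ ($N{\left(k \right)} = -3 + \left(-4 + k\right) = -7 + k$)
$M = -14$ ($M = -7 - 7 = -14$)
$2117 - \left(-88 - \left(M - m{\left(-5 \right)}\right)\right)^{2} = 2117 - \left(-88 - -9\right)^{2} = 2117 - \left(-88 + \left(-5 + 14\right)\right)^{2} = 2117 - \left(-88 + 9\right)^{2} = 2117 - \left(-79\right)^{2} = 2117 - 6241 = -4124$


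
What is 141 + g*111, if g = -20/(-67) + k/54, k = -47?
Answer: 93493/1206 ≈ 77.523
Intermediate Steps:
g = -2069/3618 (g = -20/(-67) - 47/54 = -20*(-1/67) - 47*1/54 = 20/67 - 47/54 = -2069/3618 ≈ -0.57186)
141 + g*111 = 141 - 2069/3618*111 = 141 - 76553/1206 = 93493/1206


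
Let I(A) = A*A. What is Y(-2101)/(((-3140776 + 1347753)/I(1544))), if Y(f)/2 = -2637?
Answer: 12572878464/1793023 ≈ 7012.1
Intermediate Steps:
Y(f) = -5274 (Y(f) = 2*(-2637) = -5274)
I(A) = A²
Y(-2101)/(((-3140776 + 1347753)/I(1544))) = -5274*2383936/(-3140776 + 1347753) = -5274/((-1793023/2383936)) = -5274/((-1793023*1/2383936)) = -5274/(-1793023/2383936) = -5274*(-2383936/1793023) = 12572878464/1793023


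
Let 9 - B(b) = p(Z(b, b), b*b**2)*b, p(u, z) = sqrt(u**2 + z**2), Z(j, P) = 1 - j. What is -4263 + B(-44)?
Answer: -4254 + 44*sqrt(7256315881) ≈ 3.7438e+6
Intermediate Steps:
B(b) = 9 - b*sqrt(b**6 + (1 - b)**2) (B(b) = 9 - sqrt((1 - b)**2 + (b*b**2)**2)*b = 9 - sqrt((1 - b)**2 + (b**3)**2)*b = 9 - sqrt((1 - b)**2 + b**6)*b = 9 - sqrt(b**6 + (1 - b)**2)*b = 9 - b*sqrt(b**6 + (1 - b)**2))
-4263 + B(-44) = -4263 + (9 - 1*(-44)*sqrt((-44)**6 + (-1 - 44)**2)) = -4263 + (9 - 1*(-44)*sqrt(7256313856 + (-45)**2)) = -4263 + (9 - 1*(-44)*sqrt(7256313856 + 2025)) = -4263 + (9 - 1*(-44)*sqrt(7256315881)) = -4263 + (9 + 44*sqrt(7256315881)) = -4254 + 44*sqrt(7256315881)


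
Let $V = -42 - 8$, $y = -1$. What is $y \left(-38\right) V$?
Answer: $-1900$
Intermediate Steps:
$V = -50$ ($V = -42 - 8 = -50$)
$y \left(-38\right) V = \left(-1\right) \left(-38\right) \left(-50\right) = 38 \left(-50\right) = -1900$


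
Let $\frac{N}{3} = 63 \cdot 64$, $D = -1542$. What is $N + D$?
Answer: $10554$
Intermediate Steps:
$N = 12096$ ($N = 3 \cdot 63 \cdot 64 = 3 \cdot 4032 = 12096$)
$N + D = 12096 - 1542 = 10554$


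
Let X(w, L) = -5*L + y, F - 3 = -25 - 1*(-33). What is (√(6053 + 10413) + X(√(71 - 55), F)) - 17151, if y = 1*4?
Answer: -17202 + √16466 ≈ -17074.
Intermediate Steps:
F = 11 (F = 3 + (-25 - 1*(-33)) = 3 + (-25 + 33) = 3 + 8 = 11)
y = 4
X(w, L) = 4 - 5*L (X(w, L) = -5*L + 4 = 4 - 5*L)
(√(6053 + 10413) + X(√(71 - 55), F)) - 17151 = (√(6053 + 10413) + (4 - 5*11)) - 17151 = (√16466 + (4 - 55)) - 17151 = (√16466 - 51) - 17151 = (-51 + √16466) - 17151 = -17202 + √16466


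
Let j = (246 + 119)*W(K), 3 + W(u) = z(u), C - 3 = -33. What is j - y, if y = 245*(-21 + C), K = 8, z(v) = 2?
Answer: 12130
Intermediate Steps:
C = -30 (C = 3 - 33 = -30)
W(u) = -1 (W(u) = -3 + 2 = -1)
y = -12495 (y = 245*(-21 - 30) = 245*(-51) = -12495)
j = -365 (j = (246 + 119)*(-1) = 365*(-1) = -365)
j - y = -365 - 1*(-12495) = -365 + 12495 = 12130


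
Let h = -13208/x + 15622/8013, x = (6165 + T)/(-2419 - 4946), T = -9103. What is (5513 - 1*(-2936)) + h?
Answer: -22327925593/905469 ≈ -24659.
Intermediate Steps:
x = 2938/7365 (x = (6165 - 9103)/(-2419 - 4946) = -2938/(-7365) = -2938*(-1/7365) = 2938/7365 ≈ 0.39891)
h = -29978233174/905469 (h = -13208/2938/7365 + 15622/8013 = -13208*7365/2938 + 15622*(1/8013) = -3741420/113 + 15622/8013 = -29978233174/905469 ≈ -33108.)
(5513 - 1*(-2936)) + h = (5513 - 1*(-2936)) - 29978233174/905469 = (5513 + 2936) - 29978233174/905469 = 8449 - 29978233174/905469 = -22327925593/905469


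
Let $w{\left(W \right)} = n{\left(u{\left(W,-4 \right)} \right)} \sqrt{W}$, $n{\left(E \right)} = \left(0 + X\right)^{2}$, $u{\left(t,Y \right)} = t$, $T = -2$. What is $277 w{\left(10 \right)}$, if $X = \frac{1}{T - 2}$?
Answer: $\frac{277 \sqrt{10}}{16} \approx 54.747$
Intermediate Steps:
$X = - \frac{1}{4}$ ($X = \frac{1}{-2 - 2} = \frac{1}{-4} = - \frac{1}{4} \approx -0.25$)
$n{\left(E \right)} = \frac{1}{16}$ ($n{\left(E \right)} = \left(0 - \frac{1}{4}\right)^{2} = \left(- \frac{1}{4}\right)^{2} = \frac{1}{16}$)
$w{\left(W \right)} = \frac{\sqrt{W}}{16}$
$277 w{\left(10 \right)} = 277 \frac{\sqrt{10}}{16} = \frac{277 \sqrt{10}}{16}$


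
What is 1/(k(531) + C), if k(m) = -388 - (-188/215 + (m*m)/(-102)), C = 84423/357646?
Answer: 38446945/91405074234 ≈ 0.00042062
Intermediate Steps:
C = 84423/357646 (C = 84423*(1/357646) = 84423/357646 ≈ 0.23605)
k(m) = -83232/215 + m**2/102 (k(m) = -388 - (-188*1/215 + m**2*(-1/102)) = -388 - (-188/215 - m**2/102) = -388 + (188/215 + m**2/102) = -83232/215 + m**2/102)
1/(k(531) + C) = 1/((-83232/215 + (1/102)*531**2) + 84423/357646) = 1/((-83232/215 + (1/102)*281961) + 84423/357646) = 1/((-83232/215 + 93987/34) + 84423/357646) = 1/(17377317/7310 + 84423/357646) = 1/(91405074234/38446945) = 38446945/91405074234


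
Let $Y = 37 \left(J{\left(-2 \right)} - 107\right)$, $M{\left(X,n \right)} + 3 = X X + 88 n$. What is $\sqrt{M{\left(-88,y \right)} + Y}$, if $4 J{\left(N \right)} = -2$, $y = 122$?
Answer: $\frac{\sqrt{57998}}{2} \approx 120.41$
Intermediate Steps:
$J{\left(N \right)} = - \frac{1}{2}$ ($J{\left(N \right)} = \frac{1}{4} \left(-2\right) = - \frac{1}{2}$)
$M{\left(X,n \right)} = -3 + X^{2} + 88 n$ ($M{\left(X,n \right)} = -3 + \left(X X + 88 n\right) = -3 + \left(X^{2} + 88 n\right) = -3 + X^{2} + 88 n$)
$Y = - \frac{7955}{2}$ ($Y = 37 \left(- \frac{1}{2} - 107\right) = 37 \left(- \frac{215}{2}\right) = - \frac{7955}{2} \approx -3977.5$)
$\sqrt{M{\left(-88,y \right)} + Y} = \sqrt{\left(-3 + \left(-88\right)^{2} + 88 \cdot 122\right) - \frac{7955}{2}} = \sqrt{\left(-3 + 7744 + 10736\right) - \frac{7955}{2}} = \sqrt{18477 - \frac{7955}{2}} = \sqrt{\frac{28999}{2}} = \frac{\sqrt{57998}}{2}$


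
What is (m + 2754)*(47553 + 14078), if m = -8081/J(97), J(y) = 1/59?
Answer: -29214634775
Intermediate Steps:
J(y) = 1/59
m = -476779 (m = -8081/1/59 = -8081*59 = -476779)
(m + 2754)*(47553 + 14078) = (-476779 + 2754)*(47553 + 14078) = -474025*61631 = -29214634775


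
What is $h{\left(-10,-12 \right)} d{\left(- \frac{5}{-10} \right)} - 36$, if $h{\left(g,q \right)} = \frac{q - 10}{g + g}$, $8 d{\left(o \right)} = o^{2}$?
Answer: $- \frac{11509}{320} \approx -35.966$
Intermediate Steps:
$d{\left(o \right)} = \frac{o^{2}}{8}$
$h{\left(g,q \right)} = \frac{-10 + q}{2 g}$
$h{\left(-10,-12 \right)} d{\left(- \frac{5}{-10} \right)} - 36 = \frac{-10 - 12}{2 \left(-10\right)} \frac{\left(- \frac{5}{-10}\right)^{2}}{8} - 36 = \frac{1}{2} \left(- \frac{1}{10}\right) \left(-22\right) \frac{\left(\left(-5\right) \left(- \frac{1}{10}\right)\right)^{2}}{8} - 36 = \frac{11 \frac{1}{8 \cdot 4}}{10} - 36 = \frac{11 \cdot \frac{1}{8} \cdot \frac{1}{4}}{10} - 36 = \frac{11}{10} \cdot \frac{1}{32} - 36 = \frac{11}{320} - 36 = - \frac{11509}{320}$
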